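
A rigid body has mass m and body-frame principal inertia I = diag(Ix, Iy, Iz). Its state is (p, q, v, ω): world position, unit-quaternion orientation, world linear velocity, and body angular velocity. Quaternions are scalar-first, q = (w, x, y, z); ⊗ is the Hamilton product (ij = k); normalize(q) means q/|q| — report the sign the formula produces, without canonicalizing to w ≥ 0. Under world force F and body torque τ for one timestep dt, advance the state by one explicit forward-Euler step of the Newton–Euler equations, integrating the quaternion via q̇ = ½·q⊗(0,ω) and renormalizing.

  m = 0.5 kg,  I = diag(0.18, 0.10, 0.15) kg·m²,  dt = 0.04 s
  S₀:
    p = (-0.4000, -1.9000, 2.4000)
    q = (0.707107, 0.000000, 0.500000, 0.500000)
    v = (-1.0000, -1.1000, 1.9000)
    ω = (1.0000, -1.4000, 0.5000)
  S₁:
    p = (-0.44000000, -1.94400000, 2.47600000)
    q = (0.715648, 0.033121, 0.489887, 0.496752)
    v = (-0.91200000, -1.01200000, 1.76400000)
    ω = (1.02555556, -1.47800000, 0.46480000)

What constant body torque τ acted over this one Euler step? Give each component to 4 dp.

τ = (0.0800, -0.1800, -0.0200)

rate change Δω = (0.02555556, -0.07800000, -0.03520000)
precession coupling = (-0.0350, 0.0150, 0.1120)
applied torque τ = (0.0800, -0.1800, -0.0200)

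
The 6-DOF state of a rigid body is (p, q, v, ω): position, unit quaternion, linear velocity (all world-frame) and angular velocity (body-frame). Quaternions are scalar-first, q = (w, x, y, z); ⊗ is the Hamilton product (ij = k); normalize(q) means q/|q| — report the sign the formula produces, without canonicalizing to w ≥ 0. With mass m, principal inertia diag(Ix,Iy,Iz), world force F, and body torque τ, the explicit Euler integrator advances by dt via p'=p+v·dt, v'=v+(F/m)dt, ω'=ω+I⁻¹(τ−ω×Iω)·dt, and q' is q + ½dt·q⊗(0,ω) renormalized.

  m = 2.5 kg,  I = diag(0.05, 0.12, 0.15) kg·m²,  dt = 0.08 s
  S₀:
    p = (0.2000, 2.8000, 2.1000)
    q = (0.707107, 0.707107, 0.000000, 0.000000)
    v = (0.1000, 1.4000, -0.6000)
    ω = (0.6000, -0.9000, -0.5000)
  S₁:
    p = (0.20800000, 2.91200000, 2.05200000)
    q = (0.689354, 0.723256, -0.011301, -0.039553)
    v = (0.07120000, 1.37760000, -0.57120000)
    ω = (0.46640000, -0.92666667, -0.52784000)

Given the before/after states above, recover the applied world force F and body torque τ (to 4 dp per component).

rate change Δω = (-0.13360000, -0.02666667, -0.02784000)
precession coupling = (0.0135, 0.0300, -0.0378)
applied torque τ = (-0.0700, -0.0100, -0.0900)
velocity change Δv = (-0.02880000, -0.02240000, 0.02880000)
m·(v₁−v₀)/dt = (-0.9000, -0.7000, 0.9000)

F = (-0.9000, -0.7000, 0.9000)
τ = (-0.0700, -0.0100, -0.0900)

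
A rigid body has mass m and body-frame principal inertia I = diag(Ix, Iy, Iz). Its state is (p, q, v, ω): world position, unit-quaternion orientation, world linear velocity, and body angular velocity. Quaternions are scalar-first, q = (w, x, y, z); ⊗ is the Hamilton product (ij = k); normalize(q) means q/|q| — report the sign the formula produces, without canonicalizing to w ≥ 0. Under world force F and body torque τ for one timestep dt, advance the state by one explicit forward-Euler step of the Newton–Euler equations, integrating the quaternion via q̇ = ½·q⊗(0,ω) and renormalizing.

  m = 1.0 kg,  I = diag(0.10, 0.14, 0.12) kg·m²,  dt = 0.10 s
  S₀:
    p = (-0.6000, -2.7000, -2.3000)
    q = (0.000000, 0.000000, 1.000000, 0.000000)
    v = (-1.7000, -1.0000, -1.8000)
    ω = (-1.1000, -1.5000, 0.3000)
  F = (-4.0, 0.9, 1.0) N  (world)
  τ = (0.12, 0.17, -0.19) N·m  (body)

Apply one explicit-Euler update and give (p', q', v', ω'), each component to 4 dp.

ω×(Iω) gyroscopic = (0.0090, 0.0066, 0.0660)
(τ − ω×Iω)/I = (1.1100, 1.1671, -2.1333)
ω + α·dt = (-0.9890, -1.3833, 0.0867)
q⊗(0,ω) = (1.5000000, 0.3000000, 0.0000000, 1.1000000)
updated quaternion q' = (0.0747, 0.0149, 0.9956, 0.0548)
a = F/m = (-4.0000, 0.9000, 1.0000)
p + v·dt = (-0.7700, -2.8000, -2.4800)
v' = v + a·dt = (-2.1000, -0.9100, -1.7000)

p' = (-0.7700, -2.8000, -2.4800)
q' = (0.0747, 0.0149, 0.9956, 0.0548)
v' = (-2.1000, -0.9100, -1.7000)
ω' = (-0.9890, -1.3833, 0.0867)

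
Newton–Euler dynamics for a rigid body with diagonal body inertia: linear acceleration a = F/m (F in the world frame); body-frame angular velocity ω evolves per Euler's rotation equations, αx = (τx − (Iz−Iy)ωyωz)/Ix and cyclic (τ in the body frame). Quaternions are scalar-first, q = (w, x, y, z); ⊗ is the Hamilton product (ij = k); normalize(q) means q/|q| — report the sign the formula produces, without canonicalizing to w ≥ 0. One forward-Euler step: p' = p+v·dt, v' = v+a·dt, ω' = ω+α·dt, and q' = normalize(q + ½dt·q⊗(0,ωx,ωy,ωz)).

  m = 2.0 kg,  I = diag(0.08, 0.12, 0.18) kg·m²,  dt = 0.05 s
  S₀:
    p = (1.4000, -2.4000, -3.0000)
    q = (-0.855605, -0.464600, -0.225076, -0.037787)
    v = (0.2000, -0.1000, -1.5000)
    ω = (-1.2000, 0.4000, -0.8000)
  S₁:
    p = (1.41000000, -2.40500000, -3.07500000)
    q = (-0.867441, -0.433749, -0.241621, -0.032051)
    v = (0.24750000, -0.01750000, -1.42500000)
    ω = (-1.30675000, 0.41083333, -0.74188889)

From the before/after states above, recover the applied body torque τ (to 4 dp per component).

τ = (-0.1900, -0.0700, 0.1900)

rate change Δω = (-0.10675000, 0.01083333, 0.05811111)
I·α + gyro = (-0.1900, -0.0700, 0.1900)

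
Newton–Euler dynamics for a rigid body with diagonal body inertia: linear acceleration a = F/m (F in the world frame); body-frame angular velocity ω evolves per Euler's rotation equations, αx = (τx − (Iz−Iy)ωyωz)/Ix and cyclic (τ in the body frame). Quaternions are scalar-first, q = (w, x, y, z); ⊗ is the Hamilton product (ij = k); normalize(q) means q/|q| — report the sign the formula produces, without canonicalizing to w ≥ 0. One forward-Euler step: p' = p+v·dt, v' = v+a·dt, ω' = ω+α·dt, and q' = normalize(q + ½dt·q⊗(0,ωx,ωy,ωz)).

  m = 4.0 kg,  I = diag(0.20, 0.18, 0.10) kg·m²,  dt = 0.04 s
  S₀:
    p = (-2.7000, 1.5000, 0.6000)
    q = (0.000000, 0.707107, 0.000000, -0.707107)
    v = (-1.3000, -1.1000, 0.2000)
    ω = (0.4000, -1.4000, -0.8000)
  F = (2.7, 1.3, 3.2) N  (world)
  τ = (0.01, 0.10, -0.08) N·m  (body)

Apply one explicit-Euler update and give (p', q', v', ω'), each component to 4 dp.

a = (0.6750, 0.3250, 0.8000)
p' = p + v·dt = (-2.7520, 1.4560, 0.6080)
v + (F/m)dt = (-1.2730, -1.0870, 0.2320)
angular accel α = (0.4980, 0.7333, -0.9120)
ω' = ω + α·dt = (0.4199, -1.3707, -0.8365)
Hamilton product q⊗(0,ω) = (-0.8485284, -0.9899498, 0.2828428, -0.9899498)
q + ½dt·q⊗(0,ω), renormalized = (-0.0170, 0.6869, 0.0057, -0.7265)

p' = (-2.7520, 1.4560, 0.6080)
q' = (-0.0170, 0.6869, 0.0057, -0.7265)
v' = (-1.2730, -1.0870, 0.2320)
ω' = (0.4199, -1.3707, -0.8365)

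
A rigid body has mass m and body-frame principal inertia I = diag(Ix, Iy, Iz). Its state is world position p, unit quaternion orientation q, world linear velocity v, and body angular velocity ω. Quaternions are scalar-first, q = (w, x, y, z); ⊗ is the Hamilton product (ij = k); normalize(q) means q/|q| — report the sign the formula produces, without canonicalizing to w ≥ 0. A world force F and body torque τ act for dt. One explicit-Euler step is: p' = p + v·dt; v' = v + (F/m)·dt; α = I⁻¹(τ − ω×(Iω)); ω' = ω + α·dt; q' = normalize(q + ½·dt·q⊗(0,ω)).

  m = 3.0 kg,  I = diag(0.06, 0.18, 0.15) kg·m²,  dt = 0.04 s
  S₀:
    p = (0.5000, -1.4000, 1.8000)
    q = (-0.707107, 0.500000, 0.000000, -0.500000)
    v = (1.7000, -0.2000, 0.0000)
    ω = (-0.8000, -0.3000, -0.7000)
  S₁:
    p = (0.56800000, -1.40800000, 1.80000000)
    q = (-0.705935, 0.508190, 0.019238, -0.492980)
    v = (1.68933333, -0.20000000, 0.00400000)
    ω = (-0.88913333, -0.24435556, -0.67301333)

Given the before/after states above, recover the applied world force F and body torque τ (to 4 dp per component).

ω₁ − ω₀ = (-0.08913333, 0.05564444, 0.02698667)
I·α + gyro = (-0.1400, 0.2000, 0.1300)
velocity change Δv = (-0.01066667, 0.00000000, 0.00400000)
applied force F = (-0.8000, 0.0000, 0.3000)

F = (-0.8000, 0.0000, 0.3000)
τ = (-0.1400, 0.2000, 0.1300)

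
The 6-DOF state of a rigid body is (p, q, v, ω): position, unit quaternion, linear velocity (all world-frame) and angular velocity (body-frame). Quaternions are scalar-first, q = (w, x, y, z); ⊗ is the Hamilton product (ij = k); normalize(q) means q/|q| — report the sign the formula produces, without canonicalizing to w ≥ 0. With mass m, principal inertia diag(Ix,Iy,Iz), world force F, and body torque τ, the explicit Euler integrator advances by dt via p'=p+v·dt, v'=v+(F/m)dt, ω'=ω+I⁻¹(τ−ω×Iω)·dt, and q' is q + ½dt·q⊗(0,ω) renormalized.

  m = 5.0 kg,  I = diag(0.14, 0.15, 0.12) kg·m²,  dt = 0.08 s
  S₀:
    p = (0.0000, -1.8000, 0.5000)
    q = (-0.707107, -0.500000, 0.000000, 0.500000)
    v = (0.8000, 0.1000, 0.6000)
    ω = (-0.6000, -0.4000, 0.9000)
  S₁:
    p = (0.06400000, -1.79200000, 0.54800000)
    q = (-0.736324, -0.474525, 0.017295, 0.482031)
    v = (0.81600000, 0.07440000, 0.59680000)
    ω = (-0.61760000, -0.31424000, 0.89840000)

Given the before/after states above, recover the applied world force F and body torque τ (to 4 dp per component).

velocity change Δv = (0.01600000, -0.02560000, -0.00320000)
F = m·Δv/dt = (1.0000, -1.6000, -0.2000)
rate change Δω = (-0.01760000, 0.08576000, -0.00160000)
precession coupling = (0.0108, -0.0108, 0.0024)
τ = I·(Δω/dt) + ω₀×(Iω₀) = (-0.0200, 0.1500, 0.0000)

F = (1.0000, -1.6000, -0.2000)
τ = (-0.0200, 0.1500, 0.0000)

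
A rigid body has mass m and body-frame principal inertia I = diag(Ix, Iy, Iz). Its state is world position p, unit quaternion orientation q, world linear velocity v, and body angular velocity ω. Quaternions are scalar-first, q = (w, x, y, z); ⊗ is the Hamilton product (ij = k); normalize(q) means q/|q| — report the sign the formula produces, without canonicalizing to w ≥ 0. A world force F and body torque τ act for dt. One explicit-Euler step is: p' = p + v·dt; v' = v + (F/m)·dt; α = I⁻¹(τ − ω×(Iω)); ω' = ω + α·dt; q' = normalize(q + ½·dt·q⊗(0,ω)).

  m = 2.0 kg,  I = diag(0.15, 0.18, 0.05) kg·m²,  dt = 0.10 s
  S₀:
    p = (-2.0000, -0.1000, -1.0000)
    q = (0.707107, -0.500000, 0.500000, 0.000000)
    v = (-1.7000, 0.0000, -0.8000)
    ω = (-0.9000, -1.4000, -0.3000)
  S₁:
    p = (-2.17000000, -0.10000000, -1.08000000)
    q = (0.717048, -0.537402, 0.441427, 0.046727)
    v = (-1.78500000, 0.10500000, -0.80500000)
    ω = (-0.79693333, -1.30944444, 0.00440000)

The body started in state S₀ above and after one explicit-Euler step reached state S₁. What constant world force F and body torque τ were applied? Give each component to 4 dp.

F = (-1.7000, 2.1000, -0.1000)
τ = (0.1000, 0.1900, 0.1900)

Δv = v₁−v₀ = (-0.08500000, 0.10500000, -0.00500000)
m·(v₁−v₀)/dt = (-1.7000, 2.1000, -0.1000)
ω₁ − ω₀ = (0.10306667, 0.09055556, 0.30440000)
precession coupling = (-0.0546, 0.0270, 0.0378)
τ = I·(Δω/dt) + ω₀×(Iω₀) = (0.1000, 0.1900, 0.1900)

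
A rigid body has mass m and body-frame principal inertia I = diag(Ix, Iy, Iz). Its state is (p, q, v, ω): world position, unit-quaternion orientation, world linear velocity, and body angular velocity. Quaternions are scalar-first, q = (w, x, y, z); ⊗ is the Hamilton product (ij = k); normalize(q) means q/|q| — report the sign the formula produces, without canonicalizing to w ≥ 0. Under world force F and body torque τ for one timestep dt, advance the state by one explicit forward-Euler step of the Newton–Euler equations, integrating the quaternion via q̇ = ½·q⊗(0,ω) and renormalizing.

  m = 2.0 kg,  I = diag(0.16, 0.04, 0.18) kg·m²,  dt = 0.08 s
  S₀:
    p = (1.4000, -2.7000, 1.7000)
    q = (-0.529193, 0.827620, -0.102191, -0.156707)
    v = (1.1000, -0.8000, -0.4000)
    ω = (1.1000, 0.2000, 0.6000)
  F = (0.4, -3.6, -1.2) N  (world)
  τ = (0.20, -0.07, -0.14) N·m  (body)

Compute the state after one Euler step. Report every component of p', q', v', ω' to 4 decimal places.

p' = (1.4880, -2.7640, 1.6680)
q' = (-0.5603, 0.8021, -0.1330, -0.1581)
v' = (1.1160, -0.9440, -0.4480)
ω' = (1.1916, 0.0864, 0.5495)

precession coupling ω×(Iω) = (0.0168, -0.0132, -0.0264)
α = I⁻¹(τ − ω×Iω) = (1.1450, -1.4200, -0.6311)
ω' = ω + α·dt = (1.1916, 0.0864, 0.5495)
2q̇ = q⊗(0,ω) = (-0.7959196, -0.6120855, -0.7747883, -0.0395817)
q + ½dt·q⊗(0,ω), renormalized = (-0.5603, 0.8021, -0.1330, -0.1581)
a = F/m = (0.2000, -1.8000, -0.6000)
new position p' = (1.4880, -2.7640, 1.6680)
v + (F/m)dt = (1.1160, -0.9440, -0.4480)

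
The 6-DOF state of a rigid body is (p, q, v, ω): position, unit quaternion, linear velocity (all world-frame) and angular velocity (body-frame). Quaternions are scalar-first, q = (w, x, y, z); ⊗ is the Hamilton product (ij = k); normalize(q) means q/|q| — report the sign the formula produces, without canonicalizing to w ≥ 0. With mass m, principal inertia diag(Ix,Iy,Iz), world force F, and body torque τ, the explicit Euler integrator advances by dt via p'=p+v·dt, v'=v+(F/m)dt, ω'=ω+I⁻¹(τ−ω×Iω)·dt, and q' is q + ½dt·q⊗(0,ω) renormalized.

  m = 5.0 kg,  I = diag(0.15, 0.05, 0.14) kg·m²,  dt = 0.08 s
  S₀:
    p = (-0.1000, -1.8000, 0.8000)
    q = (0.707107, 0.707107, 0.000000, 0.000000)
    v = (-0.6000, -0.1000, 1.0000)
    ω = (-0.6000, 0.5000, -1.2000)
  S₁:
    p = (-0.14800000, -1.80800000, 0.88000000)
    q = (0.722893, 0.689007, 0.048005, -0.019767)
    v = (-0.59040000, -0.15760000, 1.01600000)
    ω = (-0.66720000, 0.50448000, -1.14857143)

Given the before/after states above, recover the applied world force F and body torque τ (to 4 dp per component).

velocity change Δv = (0.00960000, -0.05760000, 0.01600000)
m·(v₁−v₀)/dt = (0.6000, -3.6000, 1.0000)
rate change Δω = (-0.06720000, 0.00448000, 0.05142857)
gyro term ω₀×Iω₀ = (-0.0540, 0.0072, 0.0300)
I·α + gyro = (-0.1800, 0.0100, 0.1200)

F = (0.6000, -3.6000, 1.0000)
τ = (-0.1800, 0.0100, 0.1200)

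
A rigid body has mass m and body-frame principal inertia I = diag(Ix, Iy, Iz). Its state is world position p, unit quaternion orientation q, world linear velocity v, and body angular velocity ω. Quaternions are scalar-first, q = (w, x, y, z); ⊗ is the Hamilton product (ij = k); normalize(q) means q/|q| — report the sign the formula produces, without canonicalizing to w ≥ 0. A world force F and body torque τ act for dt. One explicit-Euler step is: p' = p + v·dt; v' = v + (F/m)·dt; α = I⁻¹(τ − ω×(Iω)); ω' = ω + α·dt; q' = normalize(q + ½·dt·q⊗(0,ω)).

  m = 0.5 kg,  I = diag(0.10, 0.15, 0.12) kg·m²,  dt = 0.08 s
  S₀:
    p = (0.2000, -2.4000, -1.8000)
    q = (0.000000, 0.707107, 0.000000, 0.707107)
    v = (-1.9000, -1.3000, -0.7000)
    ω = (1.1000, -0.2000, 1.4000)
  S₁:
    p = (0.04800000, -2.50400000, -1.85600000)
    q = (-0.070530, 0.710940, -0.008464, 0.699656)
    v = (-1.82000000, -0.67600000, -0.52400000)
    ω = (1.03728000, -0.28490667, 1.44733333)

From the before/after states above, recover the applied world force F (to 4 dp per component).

Δv = v₁−v₀ = (0.08000000, 0.62400000, 0.17600000)
applied force F = (0.5000, 3.9000, 1.1000)

F = (0.5000, 3.9000, 1.1000)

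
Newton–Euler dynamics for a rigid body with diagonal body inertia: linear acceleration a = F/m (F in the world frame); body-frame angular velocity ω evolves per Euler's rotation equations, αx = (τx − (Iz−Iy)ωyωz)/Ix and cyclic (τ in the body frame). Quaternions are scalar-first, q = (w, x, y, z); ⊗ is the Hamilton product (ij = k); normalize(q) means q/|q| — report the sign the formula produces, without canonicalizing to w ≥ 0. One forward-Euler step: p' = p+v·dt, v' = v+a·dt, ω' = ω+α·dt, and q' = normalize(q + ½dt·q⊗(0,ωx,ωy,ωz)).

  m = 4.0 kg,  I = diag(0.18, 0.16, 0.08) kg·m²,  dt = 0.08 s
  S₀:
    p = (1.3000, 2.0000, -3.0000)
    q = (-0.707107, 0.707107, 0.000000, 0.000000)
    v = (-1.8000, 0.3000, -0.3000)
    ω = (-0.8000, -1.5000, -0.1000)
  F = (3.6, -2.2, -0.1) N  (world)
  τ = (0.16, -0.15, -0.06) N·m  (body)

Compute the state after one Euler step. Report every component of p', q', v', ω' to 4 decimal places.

p' = (1.1560, 2.0240, -3.0240)
q' = (-0.6829, 0.7280, 0.0452, -0.0395)
v' = (-1.7280, 0.2560, -0.3020)
ω' = (-0.7236, -1.5790, -0.1360)

linear accel F/m = (0.9000, -0.5500, -0.0250)
p' = p + v·dt = (1.1560, 2.0240, -3.0240)
new velocity v' = (-1.7280, 0.2560, -0.3020)
precession coupling ω×(Iω) = (-0.0120, 0.0080, -0.0240)
angular accel α = (0.9556, -0.9875, -0.4500)
ω' = ω + α·dt = (-0.7236, -1.5790, -0.1360)
q⊗(0,ω) = (0.5656856, 0.5656856, 1.1313712, -0.9899498)
q + ½dt·q⊗(0,ω), renormalized = (-0.6829, 0.7280, 0.0452, -0.0395)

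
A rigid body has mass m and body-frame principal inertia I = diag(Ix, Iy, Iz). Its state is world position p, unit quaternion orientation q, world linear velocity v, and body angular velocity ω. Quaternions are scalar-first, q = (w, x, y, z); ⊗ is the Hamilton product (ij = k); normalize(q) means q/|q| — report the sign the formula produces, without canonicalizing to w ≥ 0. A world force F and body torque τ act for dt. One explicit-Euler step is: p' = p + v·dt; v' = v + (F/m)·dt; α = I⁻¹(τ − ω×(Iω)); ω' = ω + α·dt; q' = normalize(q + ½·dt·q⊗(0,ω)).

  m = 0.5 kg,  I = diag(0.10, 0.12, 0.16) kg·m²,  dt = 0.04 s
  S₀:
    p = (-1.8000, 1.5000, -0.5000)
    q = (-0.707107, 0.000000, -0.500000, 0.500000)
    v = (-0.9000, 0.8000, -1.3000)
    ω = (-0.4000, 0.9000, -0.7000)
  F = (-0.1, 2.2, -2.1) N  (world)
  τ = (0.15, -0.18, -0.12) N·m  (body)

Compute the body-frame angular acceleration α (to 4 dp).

precession coupling ω×(Iω) = (-0.0252, -0.0168, -0.0072)
angular accel α = (1.7520, -1.3600, -0.7050)

α = (1.7520, -1.3600, -0.7050)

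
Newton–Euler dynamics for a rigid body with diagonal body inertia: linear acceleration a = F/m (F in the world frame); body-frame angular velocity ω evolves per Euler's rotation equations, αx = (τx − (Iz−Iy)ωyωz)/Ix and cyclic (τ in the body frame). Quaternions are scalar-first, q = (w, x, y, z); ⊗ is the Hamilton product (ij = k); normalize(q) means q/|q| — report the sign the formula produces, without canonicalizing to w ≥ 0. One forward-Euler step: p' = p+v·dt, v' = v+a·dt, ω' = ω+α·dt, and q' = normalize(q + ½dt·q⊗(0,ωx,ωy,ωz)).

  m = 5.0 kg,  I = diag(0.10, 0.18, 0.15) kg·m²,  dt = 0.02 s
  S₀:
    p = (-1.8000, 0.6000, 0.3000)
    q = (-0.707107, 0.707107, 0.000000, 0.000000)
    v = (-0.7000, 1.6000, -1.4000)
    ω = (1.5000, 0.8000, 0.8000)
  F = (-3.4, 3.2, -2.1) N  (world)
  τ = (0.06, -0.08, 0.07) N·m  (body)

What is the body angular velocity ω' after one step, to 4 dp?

ω' = (1.5158, 0.7978, 0.7965)

ω×(Iω) gyroscopic = (-0.0192, -0.0600, 0.0960)
(τ − ω×Iω)/I = (0.7920, -0.1111, -0.1733)
new body rate ω' = (1.5158, 0.7978, 0.7965)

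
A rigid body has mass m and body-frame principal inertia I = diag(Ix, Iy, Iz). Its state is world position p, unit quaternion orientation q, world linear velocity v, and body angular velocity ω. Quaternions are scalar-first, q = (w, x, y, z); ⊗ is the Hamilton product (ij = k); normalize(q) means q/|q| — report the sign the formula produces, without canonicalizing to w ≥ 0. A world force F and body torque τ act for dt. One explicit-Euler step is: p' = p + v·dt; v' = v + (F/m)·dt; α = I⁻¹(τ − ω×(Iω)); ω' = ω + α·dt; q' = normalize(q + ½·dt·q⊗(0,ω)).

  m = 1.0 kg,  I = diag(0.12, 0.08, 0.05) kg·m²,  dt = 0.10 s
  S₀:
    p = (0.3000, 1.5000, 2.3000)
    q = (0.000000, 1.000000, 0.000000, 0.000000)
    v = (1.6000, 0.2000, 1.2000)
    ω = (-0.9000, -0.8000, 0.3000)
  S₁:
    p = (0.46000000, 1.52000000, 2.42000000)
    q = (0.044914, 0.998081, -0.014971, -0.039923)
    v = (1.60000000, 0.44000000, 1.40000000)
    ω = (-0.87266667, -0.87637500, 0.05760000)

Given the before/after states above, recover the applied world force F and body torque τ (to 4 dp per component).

F = (0.0000, 2.4000, 2.0000)
τ = (0.0400, -0.0800, -0.1500)

rate change Δω = (0.02733333, -0.07637500, -0.24240000)
applied torque τ = (0.0400, -0.0800, -0.1500)
Δv = v₁−v₀ = (0.00000000, 0.24000000, 0.20000000)
F = m·Δv/dt = (0.0000, 2.4000, 2.0000)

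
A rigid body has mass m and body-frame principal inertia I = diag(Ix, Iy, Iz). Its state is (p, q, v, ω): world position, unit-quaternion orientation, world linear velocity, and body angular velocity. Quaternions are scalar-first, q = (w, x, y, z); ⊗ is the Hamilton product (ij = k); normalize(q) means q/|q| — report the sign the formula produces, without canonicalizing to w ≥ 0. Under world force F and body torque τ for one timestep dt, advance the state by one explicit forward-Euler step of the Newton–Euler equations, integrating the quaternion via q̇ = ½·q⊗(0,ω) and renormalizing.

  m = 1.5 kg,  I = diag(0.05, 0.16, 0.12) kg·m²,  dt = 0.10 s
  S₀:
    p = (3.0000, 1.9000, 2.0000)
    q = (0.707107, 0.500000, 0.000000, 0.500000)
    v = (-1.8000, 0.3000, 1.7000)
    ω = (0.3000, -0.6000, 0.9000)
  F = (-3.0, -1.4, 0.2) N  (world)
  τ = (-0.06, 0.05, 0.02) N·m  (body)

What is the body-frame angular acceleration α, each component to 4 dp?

α = (-1.6320, 0.4306, 0.3317)

precession coupling ω×(Iω) = (0.0216, -0.0189, -0.0198)
angular accel α = (-1.6320, 0.4306, 0.3317)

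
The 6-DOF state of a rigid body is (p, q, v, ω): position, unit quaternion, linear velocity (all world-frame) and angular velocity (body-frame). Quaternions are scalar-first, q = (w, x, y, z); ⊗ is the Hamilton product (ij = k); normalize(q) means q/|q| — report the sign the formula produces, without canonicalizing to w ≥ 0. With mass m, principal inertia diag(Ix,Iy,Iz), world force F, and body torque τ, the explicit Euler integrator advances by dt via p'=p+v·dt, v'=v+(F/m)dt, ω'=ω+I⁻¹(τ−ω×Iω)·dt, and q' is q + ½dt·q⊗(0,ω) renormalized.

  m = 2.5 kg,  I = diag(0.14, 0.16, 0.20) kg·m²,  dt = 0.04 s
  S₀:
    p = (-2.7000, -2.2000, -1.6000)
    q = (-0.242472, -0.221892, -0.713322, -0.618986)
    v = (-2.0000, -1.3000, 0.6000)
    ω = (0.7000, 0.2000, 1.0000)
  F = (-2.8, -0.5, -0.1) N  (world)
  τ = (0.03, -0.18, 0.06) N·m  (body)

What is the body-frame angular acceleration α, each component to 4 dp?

precession coupling ω×(Iω) = (0.0080, -0.0420, 0.0028)
α = I⁻¹(τ − ω×Iω) = (0.1571, -0.8625, 0.2860)

α = (0.1571, -0.8625, 0.2860)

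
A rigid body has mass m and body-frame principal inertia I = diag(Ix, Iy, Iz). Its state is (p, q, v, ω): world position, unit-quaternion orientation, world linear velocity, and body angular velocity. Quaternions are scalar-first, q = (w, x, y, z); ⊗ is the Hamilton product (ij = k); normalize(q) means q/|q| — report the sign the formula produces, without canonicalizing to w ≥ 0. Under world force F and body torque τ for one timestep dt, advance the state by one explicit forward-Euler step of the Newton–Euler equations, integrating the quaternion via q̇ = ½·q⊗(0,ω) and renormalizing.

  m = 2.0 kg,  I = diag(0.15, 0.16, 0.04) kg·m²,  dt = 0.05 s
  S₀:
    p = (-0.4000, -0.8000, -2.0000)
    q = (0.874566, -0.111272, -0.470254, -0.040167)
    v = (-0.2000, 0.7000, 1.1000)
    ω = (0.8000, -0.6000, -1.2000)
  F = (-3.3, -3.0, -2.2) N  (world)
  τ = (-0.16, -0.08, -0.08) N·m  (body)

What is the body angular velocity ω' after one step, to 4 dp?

angular accel α = (-0.4907, 0.1600, -1.8800)
ω' = ω + α·dt = (0.7755, -0.5920, -1.2940)

ω' = (0.7755, -0.5920, -1.2940)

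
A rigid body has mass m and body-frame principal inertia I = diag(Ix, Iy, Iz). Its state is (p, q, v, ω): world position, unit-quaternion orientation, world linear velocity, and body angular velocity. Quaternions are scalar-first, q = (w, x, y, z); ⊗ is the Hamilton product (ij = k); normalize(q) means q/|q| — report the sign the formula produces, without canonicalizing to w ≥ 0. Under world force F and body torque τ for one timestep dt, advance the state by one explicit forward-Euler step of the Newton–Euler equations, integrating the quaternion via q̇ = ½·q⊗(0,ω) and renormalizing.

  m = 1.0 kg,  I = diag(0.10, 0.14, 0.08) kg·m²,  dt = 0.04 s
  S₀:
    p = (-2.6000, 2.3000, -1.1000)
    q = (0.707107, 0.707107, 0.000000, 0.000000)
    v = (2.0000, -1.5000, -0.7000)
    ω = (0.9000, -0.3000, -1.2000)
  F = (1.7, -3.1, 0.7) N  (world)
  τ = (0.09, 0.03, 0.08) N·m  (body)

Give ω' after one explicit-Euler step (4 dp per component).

ω' = (0.9446, -0.2853, -1.1546)

α = I⁻¹(τ − ω×Iω) = (1.1160, 0.3686, 1.1350)
ω' = ω + α·dt = (0.9446, -0.2853, -1.1546)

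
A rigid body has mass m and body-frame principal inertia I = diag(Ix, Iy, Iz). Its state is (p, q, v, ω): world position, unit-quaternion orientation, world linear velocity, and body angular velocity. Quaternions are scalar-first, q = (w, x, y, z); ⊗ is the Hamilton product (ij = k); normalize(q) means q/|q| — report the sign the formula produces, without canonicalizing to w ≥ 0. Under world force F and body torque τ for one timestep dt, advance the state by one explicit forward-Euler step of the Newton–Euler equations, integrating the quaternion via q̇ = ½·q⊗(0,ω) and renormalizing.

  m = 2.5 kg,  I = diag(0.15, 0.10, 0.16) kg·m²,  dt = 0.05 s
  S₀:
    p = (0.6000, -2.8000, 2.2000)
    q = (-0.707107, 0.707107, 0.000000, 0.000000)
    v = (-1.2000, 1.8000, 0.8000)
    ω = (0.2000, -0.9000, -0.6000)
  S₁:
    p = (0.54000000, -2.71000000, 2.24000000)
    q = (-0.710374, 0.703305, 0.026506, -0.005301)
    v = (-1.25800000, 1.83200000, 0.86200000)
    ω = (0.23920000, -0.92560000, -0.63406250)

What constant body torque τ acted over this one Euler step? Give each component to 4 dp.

rate change Δω = (0.03920000, -0.02560000, -0.03406250)
precession coupling = (0.0324, 0.0012, 0.0090)
applied torque τ = (0.1500, -0.0500, -0.1000)

τ = (0.1500, -0.0500, -0.1000)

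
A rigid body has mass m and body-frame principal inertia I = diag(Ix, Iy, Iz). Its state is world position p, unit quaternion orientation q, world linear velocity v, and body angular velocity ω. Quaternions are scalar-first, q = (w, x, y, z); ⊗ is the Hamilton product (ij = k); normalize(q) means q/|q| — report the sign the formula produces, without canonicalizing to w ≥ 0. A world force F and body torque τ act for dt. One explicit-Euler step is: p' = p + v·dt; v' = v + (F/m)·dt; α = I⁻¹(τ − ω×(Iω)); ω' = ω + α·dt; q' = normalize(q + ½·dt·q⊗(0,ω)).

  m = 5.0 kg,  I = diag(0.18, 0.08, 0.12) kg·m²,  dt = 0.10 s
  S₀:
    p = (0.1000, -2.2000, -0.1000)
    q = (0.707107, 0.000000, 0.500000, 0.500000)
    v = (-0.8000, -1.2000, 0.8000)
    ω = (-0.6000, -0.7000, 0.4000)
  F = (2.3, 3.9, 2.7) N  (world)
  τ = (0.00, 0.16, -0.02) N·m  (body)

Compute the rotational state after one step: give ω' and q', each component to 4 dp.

gyro term ω×Iω = (-0.0112, -0.0144, -0.0420)
(τ − ω×Iω)/I = (0.0622, 2.1800, 0.1833)
ω' = ω + α·dt = (-0.5938, -0.4820, 0.4183)
2q̇ = q⊗(0,ω) = (0.1500000, 0.1257358, -0.7949749, 0.5828428)
q' = normalize(q + ½dt·q⊗(0,ω)) = (0.7137, 0.0063, 0.4597, 0.5285)

ω' = (-0.5938, -0.4820, 0.4183)
q' = (0.7137, 0.0063, 0.4597, 0.5285)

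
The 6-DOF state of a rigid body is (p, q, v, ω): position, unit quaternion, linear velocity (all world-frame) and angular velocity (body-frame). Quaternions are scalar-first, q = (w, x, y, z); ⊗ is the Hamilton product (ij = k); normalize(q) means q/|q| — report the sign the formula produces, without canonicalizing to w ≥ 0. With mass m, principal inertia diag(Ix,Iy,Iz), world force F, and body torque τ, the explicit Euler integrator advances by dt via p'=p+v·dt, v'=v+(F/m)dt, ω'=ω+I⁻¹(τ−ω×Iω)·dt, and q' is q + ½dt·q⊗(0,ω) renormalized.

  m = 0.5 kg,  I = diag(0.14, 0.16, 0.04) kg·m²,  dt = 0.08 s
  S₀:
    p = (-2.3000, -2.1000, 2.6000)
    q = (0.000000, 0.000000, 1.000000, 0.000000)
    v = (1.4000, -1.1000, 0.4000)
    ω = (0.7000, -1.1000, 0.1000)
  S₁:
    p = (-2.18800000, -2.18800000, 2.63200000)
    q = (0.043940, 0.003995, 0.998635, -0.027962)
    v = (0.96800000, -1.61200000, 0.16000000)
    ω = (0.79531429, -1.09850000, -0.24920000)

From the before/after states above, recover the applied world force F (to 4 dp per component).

F = (-2.7000, -3.2000, -1.5000)

Δv = v₁−v₀ = (-0.43200000, -0.51200000, -0.24000000)
F = m·Δv/dt = (-2.7000, -3.2000, -1.5000)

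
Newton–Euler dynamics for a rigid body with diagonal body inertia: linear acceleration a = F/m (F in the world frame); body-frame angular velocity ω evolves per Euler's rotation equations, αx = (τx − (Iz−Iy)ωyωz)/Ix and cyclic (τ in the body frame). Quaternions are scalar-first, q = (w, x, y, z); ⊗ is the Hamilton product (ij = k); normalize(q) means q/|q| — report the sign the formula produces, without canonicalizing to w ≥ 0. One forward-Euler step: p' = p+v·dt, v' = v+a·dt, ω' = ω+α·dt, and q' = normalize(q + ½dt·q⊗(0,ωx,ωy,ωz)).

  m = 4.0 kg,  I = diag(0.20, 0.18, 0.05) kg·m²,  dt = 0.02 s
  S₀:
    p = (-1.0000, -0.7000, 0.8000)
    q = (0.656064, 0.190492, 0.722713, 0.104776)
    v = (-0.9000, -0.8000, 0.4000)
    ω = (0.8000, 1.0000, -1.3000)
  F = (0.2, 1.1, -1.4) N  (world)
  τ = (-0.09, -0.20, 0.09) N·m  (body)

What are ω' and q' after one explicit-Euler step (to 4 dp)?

ω' = (0.7741, 0.9951, -1.2576)
q' = (0.6486, 0.1853, 0.7325, 0.0924)

precession coupling ω×(Iω) = (0.1690, -0.1560, -0.0160)
α = I⁻¹(τ − ω×Iω) = (-1.2950, -0.2444, 2.1200)
ω' = ω + α·dt = (0.7741, 0.9951, -1.2576)
2q̇ = q⊗(0,ω) = (-0.7388978, -0.5194517, 0.9875244, -1.2405616)
updated quaternion q' = (0.6486, 0.1853, 0.7325, 0.0924)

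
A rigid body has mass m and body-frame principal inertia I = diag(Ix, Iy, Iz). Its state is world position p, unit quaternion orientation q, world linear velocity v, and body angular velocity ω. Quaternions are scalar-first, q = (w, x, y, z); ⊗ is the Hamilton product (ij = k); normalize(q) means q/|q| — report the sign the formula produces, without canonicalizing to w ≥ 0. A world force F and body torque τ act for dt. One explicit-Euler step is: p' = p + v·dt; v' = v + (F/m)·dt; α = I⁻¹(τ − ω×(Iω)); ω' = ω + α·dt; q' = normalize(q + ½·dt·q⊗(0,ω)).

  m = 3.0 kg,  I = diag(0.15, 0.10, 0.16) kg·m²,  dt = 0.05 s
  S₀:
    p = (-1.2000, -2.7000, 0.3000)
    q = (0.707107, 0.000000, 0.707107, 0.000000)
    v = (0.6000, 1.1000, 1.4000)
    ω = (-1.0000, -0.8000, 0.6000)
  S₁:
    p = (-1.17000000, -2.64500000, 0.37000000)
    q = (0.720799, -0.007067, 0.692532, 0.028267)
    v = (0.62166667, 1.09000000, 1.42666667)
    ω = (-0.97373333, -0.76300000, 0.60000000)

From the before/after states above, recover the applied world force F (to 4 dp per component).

F = (1.3000, -0.6000, 1.6000)

v₁ − v₀ = (0.02166667, -0.01000000, 0.02666667)
F = m·Δv/dt = (1.3000, -0.6000, 1.6000)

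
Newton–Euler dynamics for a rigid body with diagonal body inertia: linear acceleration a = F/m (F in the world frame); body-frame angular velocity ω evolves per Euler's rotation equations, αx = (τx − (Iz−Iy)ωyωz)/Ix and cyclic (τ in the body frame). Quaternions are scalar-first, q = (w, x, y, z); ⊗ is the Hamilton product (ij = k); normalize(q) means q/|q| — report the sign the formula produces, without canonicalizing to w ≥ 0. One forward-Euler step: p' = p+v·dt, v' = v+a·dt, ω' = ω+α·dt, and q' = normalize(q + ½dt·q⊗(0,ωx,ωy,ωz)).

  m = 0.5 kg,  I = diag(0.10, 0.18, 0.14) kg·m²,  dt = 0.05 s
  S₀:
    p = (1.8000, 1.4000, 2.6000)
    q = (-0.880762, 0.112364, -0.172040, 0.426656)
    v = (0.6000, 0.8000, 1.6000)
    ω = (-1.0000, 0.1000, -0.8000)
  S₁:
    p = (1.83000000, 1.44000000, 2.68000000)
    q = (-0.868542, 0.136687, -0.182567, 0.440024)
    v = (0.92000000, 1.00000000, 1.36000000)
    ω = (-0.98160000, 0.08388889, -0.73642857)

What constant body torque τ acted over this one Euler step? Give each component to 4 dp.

τ = (0.0400, -0.0900, 0.1700)

Δω = ω₁−ω₀ = (0.01840000, -0.01611111, 0.06357143)
applied torque τ = (0.0400, -0.0900, 0.1700)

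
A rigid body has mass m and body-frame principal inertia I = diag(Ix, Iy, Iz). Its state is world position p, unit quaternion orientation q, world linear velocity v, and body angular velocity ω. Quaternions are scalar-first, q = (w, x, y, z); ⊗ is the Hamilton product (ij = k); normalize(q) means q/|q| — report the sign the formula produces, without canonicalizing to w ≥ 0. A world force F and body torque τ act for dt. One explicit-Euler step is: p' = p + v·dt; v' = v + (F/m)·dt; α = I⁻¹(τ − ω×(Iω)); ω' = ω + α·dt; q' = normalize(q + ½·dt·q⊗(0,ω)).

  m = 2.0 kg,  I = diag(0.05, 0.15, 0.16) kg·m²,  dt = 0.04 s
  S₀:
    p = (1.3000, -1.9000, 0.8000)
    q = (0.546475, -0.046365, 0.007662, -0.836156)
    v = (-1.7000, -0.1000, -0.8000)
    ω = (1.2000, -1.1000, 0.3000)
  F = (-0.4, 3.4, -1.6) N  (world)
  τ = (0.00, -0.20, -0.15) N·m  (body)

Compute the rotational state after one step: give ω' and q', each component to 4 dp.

angular accel α = (0.0660, -1.0693, -0.1125)
new body rate ω' = (1.2026, -1.1428, 0.2955)
q⊗(0,ω) = (0.3149130, -0.2617030, -1.5906002, 0.2057496)
q + ½dt·q⊗(0,ω), renormalized = (0.5525, -0.0516, -0.0241, -0.8316)

ω' = (1.2026, -1.1428, 0.2955)
q' = (0.5525, -0.0516, -0.0241, -0.8316)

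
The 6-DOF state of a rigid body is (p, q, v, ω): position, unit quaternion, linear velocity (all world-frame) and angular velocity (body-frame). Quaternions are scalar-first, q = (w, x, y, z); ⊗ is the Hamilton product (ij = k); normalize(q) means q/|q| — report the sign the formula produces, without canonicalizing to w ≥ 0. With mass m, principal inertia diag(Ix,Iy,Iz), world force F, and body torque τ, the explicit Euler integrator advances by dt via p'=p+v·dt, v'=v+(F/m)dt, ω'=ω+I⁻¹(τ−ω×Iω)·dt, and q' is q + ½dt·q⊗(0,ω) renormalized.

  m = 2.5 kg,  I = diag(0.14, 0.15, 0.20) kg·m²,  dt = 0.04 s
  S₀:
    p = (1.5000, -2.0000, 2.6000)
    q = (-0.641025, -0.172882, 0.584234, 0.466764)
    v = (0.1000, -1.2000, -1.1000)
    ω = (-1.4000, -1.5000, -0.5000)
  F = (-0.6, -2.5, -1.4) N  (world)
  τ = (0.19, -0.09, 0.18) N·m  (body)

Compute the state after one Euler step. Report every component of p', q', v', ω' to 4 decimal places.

(τ − ω×Iω)/I = (1.0893, -0.3200, 0.7950)
ω' = ω + α·dt = (-1.3564, -1.5128, -0.4682)
q⊗(0,ω) = (0.8676982, 1.3054640, 0.2216269, 1.3977631)
q + ½dt·q⊗(0,ω), renormalized = (-0.6231, -0.1466, 0.5881, 0.4943)
a = (-0.2400, -1.0000, -0.5600)
p + v·dt = (1.5040, -2.0480, 2.5560)
v' = v + a·dt = (0.0904, -1.2400, -1.1224)

p' = (1.5040, -2.0480, 2.5560)
q' = (-0.6231, -0.1466, 0.5881, 0.4943)
v' = (0.0904, -1.2400, -1.1224)
ω' = (-1.3564, -1.5128, -0.4682)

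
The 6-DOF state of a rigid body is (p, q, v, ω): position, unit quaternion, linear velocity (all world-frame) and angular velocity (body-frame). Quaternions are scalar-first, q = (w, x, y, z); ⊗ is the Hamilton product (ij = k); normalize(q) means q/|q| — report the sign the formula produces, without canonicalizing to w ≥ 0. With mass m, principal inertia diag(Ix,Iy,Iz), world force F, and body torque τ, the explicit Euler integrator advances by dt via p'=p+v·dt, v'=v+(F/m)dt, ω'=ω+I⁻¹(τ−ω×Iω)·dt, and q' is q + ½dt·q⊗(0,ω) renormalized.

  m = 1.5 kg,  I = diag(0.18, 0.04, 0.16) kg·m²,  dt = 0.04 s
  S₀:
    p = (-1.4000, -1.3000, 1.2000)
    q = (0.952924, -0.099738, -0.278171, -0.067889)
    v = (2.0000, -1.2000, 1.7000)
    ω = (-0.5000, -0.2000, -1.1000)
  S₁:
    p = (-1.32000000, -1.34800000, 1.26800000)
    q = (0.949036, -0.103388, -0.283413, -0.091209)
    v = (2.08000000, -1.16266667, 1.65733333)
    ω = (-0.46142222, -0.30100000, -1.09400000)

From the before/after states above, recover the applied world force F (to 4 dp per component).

F = (3.0000, 1.4000, -1.6000)

velocity change Δv = (0.08000000, 0.03733333, -0.04266667)
m·(v₁−v₀)/dt = (3.0000, 1.4000, -1.6000)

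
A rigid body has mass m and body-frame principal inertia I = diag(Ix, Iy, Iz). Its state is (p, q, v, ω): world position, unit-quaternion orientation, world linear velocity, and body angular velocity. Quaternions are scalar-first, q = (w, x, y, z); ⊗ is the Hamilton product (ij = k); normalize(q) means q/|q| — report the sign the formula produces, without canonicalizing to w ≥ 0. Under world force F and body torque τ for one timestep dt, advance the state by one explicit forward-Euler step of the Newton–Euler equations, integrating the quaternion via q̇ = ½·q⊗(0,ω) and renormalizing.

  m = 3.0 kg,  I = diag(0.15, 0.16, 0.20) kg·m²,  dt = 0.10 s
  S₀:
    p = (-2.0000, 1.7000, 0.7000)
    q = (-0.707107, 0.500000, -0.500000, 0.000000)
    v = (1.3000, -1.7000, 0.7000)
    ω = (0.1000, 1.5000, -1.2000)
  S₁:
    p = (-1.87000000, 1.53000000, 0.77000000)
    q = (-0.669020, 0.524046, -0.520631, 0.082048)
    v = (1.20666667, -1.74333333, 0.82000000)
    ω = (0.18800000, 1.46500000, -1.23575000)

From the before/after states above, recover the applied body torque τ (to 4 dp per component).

Δω = ω₁−ω₀ = (0.08800000, -0.03500000, -0.03575000)
applied torque τ = (0.0600, -0.0500, -0.0700)

τ = (0.0600, -0.0500, -0.0700)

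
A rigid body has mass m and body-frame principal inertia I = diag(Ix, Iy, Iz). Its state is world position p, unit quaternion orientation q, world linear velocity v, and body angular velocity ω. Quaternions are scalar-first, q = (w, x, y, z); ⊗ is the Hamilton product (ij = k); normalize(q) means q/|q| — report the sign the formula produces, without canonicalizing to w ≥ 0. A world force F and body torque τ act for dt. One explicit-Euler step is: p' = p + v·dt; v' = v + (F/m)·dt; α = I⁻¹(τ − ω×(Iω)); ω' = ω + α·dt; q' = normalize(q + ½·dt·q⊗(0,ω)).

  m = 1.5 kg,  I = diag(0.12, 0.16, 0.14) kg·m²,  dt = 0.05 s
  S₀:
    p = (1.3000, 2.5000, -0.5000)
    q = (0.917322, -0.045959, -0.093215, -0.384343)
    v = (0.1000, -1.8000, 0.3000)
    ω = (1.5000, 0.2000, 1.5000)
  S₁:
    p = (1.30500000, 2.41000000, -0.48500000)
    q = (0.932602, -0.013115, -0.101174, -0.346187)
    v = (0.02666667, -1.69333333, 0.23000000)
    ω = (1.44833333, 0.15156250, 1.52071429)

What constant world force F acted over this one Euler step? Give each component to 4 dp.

velocity change Δv = (-0.07333333, 0.10666667, -0.07000000)
m·(v₁−v₀)/dt = (-2.2000, 3.2000, -2.1000)

F = (-2.2000, 3.2000, -2.1000)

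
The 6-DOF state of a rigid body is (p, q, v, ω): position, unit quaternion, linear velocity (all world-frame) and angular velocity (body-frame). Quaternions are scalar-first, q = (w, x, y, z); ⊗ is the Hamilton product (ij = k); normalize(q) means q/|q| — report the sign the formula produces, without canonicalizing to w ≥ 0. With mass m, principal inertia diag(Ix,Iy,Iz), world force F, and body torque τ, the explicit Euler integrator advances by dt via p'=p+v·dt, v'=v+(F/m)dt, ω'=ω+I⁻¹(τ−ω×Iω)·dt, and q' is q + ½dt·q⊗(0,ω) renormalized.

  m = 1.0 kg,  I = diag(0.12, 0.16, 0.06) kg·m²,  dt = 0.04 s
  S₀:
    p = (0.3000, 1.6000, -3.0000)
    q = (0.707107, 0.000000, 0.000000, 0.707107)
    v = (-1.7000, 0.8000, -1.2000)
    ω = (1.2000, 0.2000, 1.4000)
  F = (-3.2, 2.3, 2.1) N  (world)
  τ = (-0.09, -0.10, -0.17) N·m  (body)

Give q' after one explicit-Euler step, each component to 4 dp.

q' = (0.6868, 0.0141, 0.0198, 0.7264)

Hamilton product q⊗(0,ω) = (-0.9899498, 0.7071070, 0.9899498, 0.9899498)
q + ½dt·q⊗(0,ω), renormalized = (0.6868, 0.0141, 0.0198, 0.7264)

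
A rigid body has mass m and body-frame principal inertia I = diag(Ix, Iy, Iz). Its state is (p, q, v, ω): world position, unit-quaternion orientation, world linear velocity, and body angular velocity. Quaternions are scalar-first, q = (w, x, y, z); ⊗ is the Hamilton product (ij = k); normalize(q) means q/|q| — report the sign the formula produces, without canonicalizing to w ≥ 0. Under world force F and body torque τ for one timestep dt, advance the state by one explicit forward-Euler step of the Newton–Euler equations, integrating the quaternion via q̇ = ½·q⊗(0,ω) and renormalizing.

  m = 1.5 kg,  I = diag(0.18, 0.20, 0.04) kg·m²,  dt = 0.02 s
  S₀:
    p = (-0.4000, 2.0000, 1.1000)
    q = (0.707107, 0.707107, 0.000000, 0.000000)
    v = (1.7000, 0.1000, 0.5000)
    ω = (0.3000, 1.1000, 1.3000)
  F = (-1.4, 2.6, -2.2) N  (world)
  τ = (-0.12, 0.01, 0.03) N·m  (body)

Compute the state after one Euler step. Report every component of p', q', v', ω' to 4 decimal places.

new position p' = (-0.3660, 2.0020, 1.1100)
v' = v + a·dt = (1.6813, 0.1347, 0.4707)
gyro term ω×Iω = (-0.2288, 0.0546, 0.0066)
(τ − ω×Iω)/I = (0.6044, -0.2230, 0.5850)
new body rate ω' = (0.3121, 1.0955, 1.3117)
Hamilton product q⊗(0,ω) = (-0.2121321, 0.2121321, -0.1414214, 1.6970568)
q + ½dt·q⊗(0,ω), renormalized = (0.7049, 0.7091, -0.0014, 0.0170)

p' = (-0.3660, 2.0020, 1.1100)
q' = (0.7049, 0.7091, -0.0014, 0.0170)
v' = (1.6813, 0.1347, 0.4707)
ω' = (0.3121, 1.0955, 1.3117)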